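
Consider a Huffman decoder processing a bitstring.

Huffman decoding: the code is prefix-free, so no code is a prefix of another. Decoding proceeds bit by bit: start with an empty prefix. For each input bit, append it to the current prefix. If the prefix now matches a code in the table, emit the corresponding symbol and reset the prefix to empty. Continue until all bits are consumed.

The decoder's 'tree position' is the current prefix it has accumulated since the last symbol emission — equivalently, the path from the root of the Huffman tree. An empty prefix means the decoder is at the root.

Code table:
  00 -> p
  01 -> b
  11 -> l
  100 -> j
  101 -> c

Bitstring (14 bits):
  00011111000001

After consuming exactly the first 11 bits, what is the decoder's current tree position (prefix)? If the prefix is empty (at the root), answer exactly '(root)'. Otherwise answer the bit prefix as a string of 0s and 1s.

Answer: 0

Derivation:
Bit 0: prefix='0' (no match yet)
Bit 1: prefix='00' -> emit 'p', reset
Bit 2: prefix='0' (no match yet)
Bit 3: prefix='01' -> emit 'b', reset
Bit 4: prefix='1' (no match yet)
Bit 5: prefix='11' -> emit 'l', reset
Bit 6: prefix='1' (no match yet)
Bit 7: prefix='11' -> emit 'l', reset
Bit 8: prefix='0' (no match yet)
Bit 9: prefix='00' -> emit 'p', reset
Bit 10: prefix='0' (no match yet)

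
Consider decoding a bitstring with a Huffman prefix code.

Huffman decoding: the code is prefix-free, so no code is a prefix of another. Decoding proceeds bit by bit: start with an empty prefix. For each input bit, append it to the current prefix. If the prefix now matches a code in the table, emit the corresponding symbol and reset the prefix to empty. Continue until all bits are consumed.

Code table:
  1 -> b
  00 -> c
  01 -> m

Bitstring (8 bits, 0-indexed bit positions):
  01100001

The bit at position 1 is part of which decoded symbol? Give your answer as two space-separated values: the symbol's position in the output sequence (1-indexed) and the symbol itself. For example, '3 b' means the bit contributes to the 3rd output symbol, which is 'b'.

Answer: 1 m

Derivation:
Bit 0: prefix='0' (no match yet)
Bit 1: prefix='01' -> emit 'm', reset
Bit 2: prefix='1' -> emit 'b', reset
Bit 3: prefix='0' (no match yet)
Bit 4: prefix='00' -> emit 'c', reset
Bit 5: prefix='0' (no match yet)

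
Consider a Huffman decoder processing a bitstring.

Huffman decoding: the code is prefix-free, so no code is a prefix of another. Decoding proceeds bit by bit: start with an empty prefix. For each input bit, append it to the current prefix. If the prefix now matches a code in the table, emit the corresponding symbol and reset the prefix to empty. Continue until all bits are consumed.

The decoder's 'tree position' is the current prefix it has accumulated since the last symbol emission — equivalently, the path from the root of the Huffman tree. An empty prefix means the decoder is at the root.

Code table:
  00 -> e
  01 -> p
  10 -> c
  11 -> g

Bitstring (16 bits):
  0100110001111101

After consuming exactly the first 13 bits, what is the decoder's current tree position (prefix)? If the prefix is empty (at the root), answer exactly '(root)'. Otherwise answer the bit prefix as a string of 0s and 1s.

Answer: 1

Derivation:
Bit 0: prefix='0' (no match yet)
Bit 1: prefix='01' -> emit 'p', reset
Bit 2: prefix='0' (no match yet)
Bit 3: prefix='00' -> emit 'e', reset
Bit 4: prefix='1' (no match yet)
Bit 5: prefix='11' -> emit 'g', reset
Bit 6: prefix='0' (no match yet)
Bit 7: prefix='00' -> emit 'e', reset
Bit 8: prefix='0' (no match yet)
Bit 9: prefix='01' -> emit 'p', reset
Bit 10: prefix='1' (no match yet)
Bit 11: prefix='11' -> emit 'g', reset
Bit 12: prefix='1' (no match yet)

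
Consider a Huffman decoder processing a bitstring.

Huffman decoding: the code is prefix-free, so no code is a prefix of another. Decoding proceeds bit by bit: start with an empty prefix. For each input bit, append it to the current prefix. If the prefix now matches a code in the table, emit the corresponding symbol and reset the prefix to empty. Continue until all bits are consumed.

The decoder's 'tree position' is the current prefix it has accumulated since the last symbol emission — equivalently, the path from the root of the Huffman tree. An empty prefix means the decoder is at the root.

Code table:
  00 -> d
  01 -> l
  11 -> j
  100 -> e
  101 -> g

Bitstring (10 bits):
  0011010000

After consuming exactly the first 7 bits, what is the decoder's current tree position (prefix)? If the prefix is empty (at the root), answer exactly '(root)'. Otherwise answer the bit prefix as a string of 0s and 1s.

Bit 0: prefix='0' (no match yet)
Bit 1: prefix='00' -> emit 'd', reset
Bit 2: prefix='1' (no match yet)
Bit 3: prefix='11' -> emit 'j', reset
Bit 4: prefix='0' (no match yet)
Bit 5: prefix='01' -> emit 'l', reset
Bit 6: prefix='0' (no match yet)

Answer: 0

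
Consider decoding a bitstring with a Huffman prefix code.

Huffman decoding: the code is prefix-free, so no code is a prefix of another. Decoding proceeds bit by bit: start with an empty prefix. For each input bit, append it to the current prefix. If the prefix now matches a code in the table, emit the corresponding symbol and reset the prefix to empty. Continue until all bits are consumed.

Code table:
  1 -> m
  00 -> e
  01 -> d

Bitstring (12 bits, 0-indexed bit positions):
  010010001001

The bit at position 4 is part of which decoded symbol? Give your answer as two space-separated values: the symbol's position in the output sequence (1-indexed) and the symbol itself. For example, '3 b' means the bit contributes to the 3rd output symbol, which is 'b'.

Bit 0: prefix='0' (no match yet)
Bit 1: prefix='01' -> emit 'd', reset
Bit 2: prefix='0' (no match yet)
Bit 3: prefix='00' -> emit 'e', reset
Bit 4: prefix='1' -> emit 'm', reset
Bit 5: prefix='0' (no match yet)
Bit 6: prefix='00' -> emit 'e', reset
Bit 7: prefix='0' (no match yet)
Bit 8: prefix='01' -> emit 'd', reset

Answer: 3 m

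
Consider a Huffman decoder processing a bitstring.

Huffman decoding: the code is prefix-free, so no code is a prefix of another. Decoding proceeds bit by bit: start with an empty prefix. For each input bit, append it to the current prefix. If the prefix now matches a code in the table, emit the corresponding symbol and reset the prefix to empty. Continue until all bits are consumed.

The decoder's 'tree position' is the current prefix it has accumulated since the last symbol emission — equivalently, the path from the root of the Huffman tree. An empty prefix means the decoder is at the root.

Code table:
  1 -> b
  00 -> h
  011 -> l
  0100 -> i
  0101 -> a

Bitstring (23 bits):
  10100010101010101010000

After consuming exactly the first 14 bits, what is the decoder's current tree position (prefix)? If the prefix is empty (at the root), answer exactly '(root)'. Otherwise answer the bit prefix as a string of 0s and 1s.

Bit 0: prefix='1' -> emit 'b', reset
Bit 1: prefix='0' (no match yet)
Bit 2: prefix='01' (no match yet)
Bit 3: prefix='010' (no match yet)
Bit 4: prefix='0100' -> emit 'i', reset
Bit 5: prefix='0' (no match yet)
Bit 6: prefix='01' (no match yet)
Bit 7: prefix='010' (no match yet)
Bit 8: prefix='0101' -> emit 'a', reset
Bit 9: prefix='0' (no match yet)
Bit 10: prefix='01' (no match yet)
Bit 11: prefix='010' (no match yet)
Bit 12: prefix='0101' -> emit 'a', reset
Bit 13: prefix='0' (no match yet)

Answer: 0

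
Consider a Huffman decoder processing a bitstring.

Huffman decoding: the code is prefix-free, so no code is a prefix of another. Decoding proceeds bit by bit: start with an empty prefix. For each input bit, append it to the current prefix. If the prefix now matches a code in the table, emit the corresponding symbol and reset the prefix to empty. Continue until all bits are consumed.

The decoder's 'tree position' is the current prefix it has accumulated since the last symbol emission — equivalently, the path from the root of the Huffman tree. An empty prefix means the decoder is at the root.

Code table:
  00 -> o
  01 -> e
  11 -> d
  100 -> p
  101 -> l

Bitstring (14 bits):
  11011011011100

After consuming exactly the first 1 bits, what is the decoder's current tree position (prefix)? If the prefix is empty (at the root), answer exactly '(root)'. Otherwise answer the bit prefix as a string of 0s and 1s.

Bit 0: prefix='1' (no match yet)

Answer: 1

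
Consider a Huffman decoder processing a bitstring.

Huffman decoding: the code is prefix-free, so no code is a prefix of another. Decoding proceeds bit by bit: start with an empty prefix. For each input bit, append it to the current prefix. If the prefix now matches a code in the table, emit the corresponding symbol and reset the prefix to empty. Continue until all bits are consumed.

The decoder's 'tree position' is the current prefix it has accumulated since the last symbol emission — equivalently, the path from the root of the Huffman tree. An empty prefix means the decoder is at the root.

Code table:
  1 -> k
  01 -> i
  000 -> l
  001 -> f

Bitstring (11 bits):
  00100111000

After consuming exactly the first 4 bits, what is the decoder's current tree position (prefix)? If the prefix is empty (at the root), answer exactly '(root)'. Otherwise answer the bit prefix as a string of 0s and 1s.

Bit 0: prefix='0' (no match yet)
Bit 1: prefix='00' (no match yet)
Bit 2: prefix='001' -> emit 'f', reset
Bit 3: prefix='0' (no match yet)

Answer: 0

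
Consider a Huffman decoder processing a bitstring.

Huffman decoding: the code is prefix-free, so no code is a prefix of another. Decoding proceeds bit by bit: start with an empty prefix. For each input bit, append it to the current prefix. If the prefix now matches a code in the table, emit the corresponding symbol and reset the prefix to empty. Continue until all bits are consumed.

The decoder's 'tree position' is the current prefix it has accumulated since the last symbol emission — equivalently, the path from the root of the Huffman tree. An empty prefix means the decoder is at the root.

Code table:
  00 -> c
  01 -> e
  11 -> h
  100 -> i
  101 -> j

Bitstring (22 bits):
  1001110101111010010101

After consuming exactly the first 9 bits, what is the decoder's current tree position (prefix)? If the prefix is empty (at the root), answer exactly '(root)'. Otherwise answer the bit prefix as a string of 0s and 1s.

Bit 0: prefix='1' (no match yet)
Bit 1: prefix='10' (no match yet)
Bit 2: prefix='100' -> emit 'i', reset
Bit 3: prefix='1' (no match yet)
Bit 4: prefix='11' -> emit 'h', reset
Bit 5: prefix='1' (no match yet)
Bit 6: prefix='10' (no match yet)
Bit 7: prefix='101' -> emit 'j', reset
Bit 8: prefix='0' (no match yet)

Answer: 0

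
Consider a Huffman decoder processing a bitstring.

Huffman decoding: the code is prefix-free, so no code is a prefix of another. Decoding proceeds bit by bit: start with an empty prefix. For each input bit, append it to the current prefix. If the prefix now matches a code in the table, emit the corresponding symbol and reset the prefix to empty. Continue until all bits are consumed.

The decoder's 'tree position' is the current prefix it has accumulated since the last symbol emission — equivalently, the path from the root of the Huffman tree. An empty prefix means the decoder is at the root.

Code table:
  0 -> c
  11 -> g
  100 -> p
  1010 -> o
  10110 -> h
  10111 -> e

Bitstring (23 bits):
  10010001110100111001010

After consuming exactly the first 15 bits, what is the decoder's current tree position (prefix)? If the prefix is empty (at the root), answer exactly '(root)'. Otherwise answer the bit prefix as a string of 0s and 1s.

Bit 0: prefix='1' (no match yet)
Bit 1: prefix='10' (no match yet)
Bit 2: prefix='100' -> emit 'p', reset
Bit 3: prefix='1' (no match yet)
Bit 4: prefix='10' (no match yet)
Bit 5: prefix='100' -> emit 'p', reset
Bit 6: prefix='0' -> emit 'c', reset
Bit 7: prefix='1' (no match yet)
Bit 8: prefix='11' -> emit 'g', reset
Bit 9: prefix='1' (no match yet)
Bit 10: prefix='10' (no match yet)
Bit 11: prefix='101' (no match yet)
Bit 12: prefix='1010' -> emit 'o', reset
Bit 13: prefix='0' -> emit 'c', reset
Bit 14: prefix='1' (no match yet)

Answer: 1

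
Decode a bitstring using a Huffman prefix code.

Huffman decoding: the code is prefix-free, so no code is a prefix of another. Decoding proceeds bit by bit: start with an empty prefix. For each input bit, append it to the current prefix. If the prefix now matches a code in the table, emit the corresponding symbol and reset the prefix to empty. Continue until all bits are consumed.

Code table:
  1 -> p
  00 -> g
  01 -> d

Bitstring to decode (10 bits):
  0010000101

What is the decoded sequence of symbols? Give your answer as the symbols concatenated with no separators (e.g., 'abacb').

Bit 0: prefix='0' (no match yet)
Bit 1: prefix='00' -> emit 'g', reset
Bit 2: prefix='1' -> emit 'p', reset
Bit 3: prefix='0' (no match yet)
Bit 4: prefix='00' -> emit 'g', reset
Bit 5: prefix='0' (no match yet)
Bit 6: prefix='00' -> emit 'g', reset
Bit 7: prefix='1' -> emit 'p', reset
Bit 8: prefix='0' (no match yet)
Bit 9: prefix='01' -> emit 'd', reset

Answer: gpggpd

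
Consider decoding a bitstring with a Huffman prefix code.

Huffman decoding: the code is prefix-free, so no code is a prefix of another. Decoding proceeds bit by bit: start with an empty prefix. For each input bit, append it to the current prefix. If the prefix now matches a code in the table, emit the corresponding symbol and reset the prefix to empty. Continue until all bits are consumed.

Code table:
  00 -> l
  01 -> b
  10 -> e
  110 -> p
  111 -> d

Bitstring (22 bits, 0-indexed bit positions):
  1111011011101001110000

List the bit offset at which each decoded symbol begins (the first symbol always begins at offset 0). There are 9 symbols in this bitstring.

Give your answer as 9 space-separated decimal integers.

Answer: 0 3 5 8 11 13 15 18 20

Derivation:
Bit 0: prefix='1' (no match yet)
Bit 1: prefix='11' (no match yet)
Bit 2: prefix='111' -> emit 'd', reset
Bit 3: prefix='1' (no match yet)
Bit 4: prefix='10' -> emit 'e', reset
Bit 5: prefix='1' (no match yet)
Bit 6: prefix='11' (no match yet)
Bit 7: prefix='110' -> emit 'p', reset
Bit 8: prefix='1' (no match yet)
Bit 9: prefix='11' (no match yet)
Bit 10: prefix='111' -> emit 'd', reset
Bit 11: prefix='0' (no match yet)
Bit 12: prefix='01' -> emit 'b', reset
Bit 13: prefix='0' (no match yet)
Bit 14: prefix='00' -> emit 'l', reset
Bit 15: prefix='1' (no match yet)
Bit 16: prefix='11' (no match yet)
Bit 17: prefix='111' -> emit 'd', reset
Bit 18: prefix='0' (no match yet)
Bit 19: prefix='00' -> emit 'l', reset
Bit 20: prefix='0' (no match yet)
Bit 21: prefix='00' -> emit 'l', reset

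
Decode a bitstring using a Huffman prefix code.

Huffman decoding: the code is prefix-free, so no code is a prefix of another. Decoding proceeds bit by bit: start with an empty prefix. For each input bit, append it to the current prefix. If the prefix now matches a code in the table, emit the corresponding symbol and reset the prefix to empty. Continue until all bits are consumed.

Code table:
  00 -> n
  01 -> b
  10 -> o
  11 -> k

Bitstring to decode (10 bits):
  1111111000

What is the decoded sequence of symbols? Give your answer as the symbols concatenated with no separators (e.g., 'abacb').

Answer: kkkon

Derivation:
Bit 0: prefix='1' (no match yet)
Bit 1: prefix='11' -> emit 'k', reset
Bit 2: prefix='1' (no match yet)
Bit 3: prefix='11' -> emit 'k', reset
Bit 4: prefix='1' (no match yet)
Bit 5: prefix='11' -> emit 'k', reset
Bit 6: prefix='1' (no match yet)
Bit 7: prefix='10' -> emit 'o', reset
Bit 8: prefix='0' (no match yet)
Bit 9: prefix='00' -> emit 'n', reset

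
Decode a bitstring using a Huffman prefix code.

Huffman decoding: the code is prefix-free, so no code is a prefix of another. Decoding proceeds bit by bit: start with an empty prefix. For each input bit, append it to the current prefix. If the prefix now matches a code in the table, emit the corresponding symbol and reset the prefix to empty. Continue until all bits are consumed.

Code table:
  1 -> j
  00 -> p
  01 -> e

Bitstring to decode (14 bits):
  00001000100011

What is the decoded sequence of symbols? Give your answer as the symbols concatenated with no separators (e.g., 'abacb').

Bit 0: prefix='0' (no match yet)
Bit 1: prefix='00' -> emit 'p', reset
Bit 2: prefix='0' (no match yet)
Bit 3: prefix='00' -> emit 'p', reset
Bit 4: prefix='1' -> emit 'j', reset
Bit 5: prefix='0' (no match yet)
Bit 6: prefix='00' -> emit 'p', reset
Bit 7: prefix='0' (no match yet)
Bit 8: prefix='01' -> emit 'e', reset
Bit 9: prefix='0' (no match yet)
Bit 10: prefix='00' -> emit 'p', reset
Bit 11: prefix='0' (no match yet)
Bit 12: prefix='01' -> emit 'e', reset
Bit 13: prefix='1' -> emit 'j', reset

Answer: ppjpepej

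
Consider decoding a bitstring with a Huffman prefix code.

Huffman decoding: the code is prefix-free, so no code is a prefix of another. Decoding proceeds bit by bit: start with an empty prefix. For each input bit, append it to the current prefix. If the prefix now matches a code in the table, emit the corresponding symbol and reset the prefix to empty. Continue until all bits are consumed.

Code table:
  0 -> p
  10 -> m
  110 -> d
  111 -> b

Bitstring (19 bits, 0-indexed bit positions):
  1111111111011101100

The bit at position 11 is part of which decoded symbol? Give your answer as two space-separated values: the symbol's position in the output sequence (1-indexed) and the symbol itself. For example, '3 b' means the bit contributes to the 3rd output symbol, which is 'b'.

Answer: 5 b

Derivation:
Bit 0: prefix='1' (no match yet)
Bit 1: prefix='11' (no match yet)
Bit 2: prefix='111' -> emit 'b', reset
Bit 3: prefix='1' (no match yet)
Bit 4: prefix='11' (no match yet)
Bit 5: prefix='111' -> emit 'b', reset
Bit 6: prefix='1' (no match yet)
Bit 7: prefix='11' (no match yet)
Bit 8: prefix='111' -> emit 'b', reset
Bit 9: prefix='1' (no match yet)
Bit 10: prefix='10' -> emit 'm', reset
Bit 11: prefix='1' (no match yet)
Bit 12: prefix='11' (no match yet)
Bit 13: prefix='111' -> emit 'b', reset
Bit 14: prefix='0' -> emit 'p', reset
Bit 15: prefix='1' (no match yet)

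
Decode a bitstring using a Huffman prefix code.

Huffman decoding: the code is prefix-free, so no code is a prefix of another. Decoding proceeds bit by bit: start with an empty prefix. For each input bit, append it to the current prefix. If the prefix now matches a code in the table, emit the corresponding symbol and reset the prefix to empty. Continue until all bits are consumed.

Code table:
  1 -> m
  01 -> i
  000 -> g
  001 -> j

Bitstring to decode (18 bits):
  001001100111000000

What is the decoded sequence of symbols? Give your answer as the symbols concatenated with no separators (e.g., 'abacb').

Answer: jjmjmmgg

Derivation:
Bit 0: prefix='0' (no match yet)
Bit 1: prefix='00' (no match yet)
Bit 2: prefix='001' -> emit 'j', reset
Bit 3: prefix='0' (no match yet)
Bit 4: prefix='00' (no match yet)
Bit 5: prefix='001' -> emit 'j', reset
Bit 6: prefix='1' -> emit 'm', reset
Bit 7: prefix='0' (no match yet)
Bit 8: prefix='00' (no match yet)
Bit 9: prefix='001' -> emit 'j', reset
Bit 10: prefix='1' -> emit 'm', reset
Bit 11: prefix='1' -> emit 'm', reset
Bit 12: prefix='0' (no match yet)
Bit 13: prefix='00' (no match yet)
Bit 14: prefix='000' -> emit 'g', reset
Bit 15: prefix='0' (no match yet)
Bit 16: prefix='00' (no match yet)
Bit 17: prefix='000' -> emit 'g', reset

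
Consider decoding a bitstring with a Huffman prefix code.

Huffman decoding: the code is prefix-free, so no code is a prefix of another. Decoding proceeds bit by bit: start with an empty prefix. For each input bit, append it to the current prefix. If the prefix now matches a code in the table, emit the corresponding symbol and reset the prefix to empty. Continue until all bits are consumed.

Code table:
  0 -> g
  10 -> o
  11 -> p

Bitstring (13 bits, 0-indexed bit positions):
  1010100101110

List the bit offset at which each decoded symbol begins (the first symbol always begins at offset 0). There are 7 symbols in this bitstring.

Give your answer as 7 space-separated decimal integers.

Answer: 0 2 4 6 7 9 11

Derivation:
Bit 0: prefix='1' (no match yet)
Bit 1: prefix='10' -> emit 'o', reset
Bit 2: prefix='1' (no match yet)
Bit 3: prefix='10' -> emit 'o', reset
Bit 4: prefix='1' (no match yet)
Bit 5: prefix='10' -> emit 'o', reset
Bit 6: prefix='0' -> emit 'g', reset
Bit 7: prefix='1' (no match yet)
Bit 8: prefix='10' -> emit 'o', reset
Bit 9: prefix='1' (no match yet)
Bit 10: prefix='11' -> emit 'p', reset
Bit 11: prefix='1' (no match yet)
Bit 12: prefix='10' -> emit 'o', reset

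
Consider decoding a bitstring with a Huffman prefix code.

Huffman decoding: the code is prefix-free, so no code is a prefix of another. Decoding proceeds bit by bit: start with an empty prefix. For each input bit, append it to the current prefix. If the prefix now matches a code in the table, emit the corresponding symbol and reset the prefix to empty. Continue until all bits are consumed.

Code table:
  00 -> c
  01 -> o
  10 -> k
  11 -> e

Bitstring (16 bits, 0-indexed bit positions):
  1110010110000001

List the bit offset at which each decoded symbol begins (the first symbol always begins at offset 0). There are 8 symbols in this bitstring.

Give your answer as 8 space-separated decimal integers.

Bit 0: prefix='1' (no match yet)
Bit 1: prefix='11' -> emit 'e', reset
Bit 2: prefix='1' (no match yet)
Bit 3: prefix='10' -> emit 'k', reset
Bit 4: prefix='0' (no match yet)
Bit 5: prefix='01' -> emit 'o', reset
Bit 6: prefix='0' (no match yet)
Bit 7: prefix='01' -> emit 'o', reset
Bit 8: prefix='1' (no match yet)
Bit 9: prefix='10' -> emit 'k', reset
Bit 10: prefix='0' (no match yet)
Bit 11: prefix='00' -> emit 'c', reset
Bit 12: prefix='0' (no match yet)
Bit 13: prefix='00' -> emit 'c', reset
Bit 14: prefix='0' (no match yet)
Bit 15: prefix='01' -> emit 'o', reset

Answer: 0 2 4 6 8 10 12 14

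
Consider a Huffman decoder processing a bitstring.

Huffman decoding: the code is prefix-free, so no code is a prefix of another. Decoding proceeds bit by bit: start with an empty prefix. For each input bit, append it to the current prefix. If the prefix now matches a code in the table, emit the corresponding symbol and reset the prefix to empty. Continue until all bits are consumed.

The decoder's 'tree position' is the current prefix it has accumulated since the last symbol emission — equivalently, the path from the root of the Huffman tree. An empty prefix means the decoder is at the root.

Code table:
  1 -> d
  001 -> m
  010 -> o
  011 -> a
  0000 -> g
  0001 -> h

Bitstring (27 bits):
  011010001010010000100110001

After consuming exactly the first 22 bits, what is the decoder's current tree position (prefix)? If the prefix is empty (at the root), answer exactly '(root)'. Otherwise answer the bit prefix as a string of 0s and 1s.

Answer: (root)

Derivation:
Bit 0: prefix='0' (no match yet)
Bit 1: prefix='01' (no match yet)
Bit 2: prefix='011' -> emit 'a', reset
Bit 3: prefix='0' (no match yet)
Bit 4: prefix='01' (no match yet)
Bit 5: prefix='010' -> emit 'o', reset
Bit 6: prefix='0' (no match yet)
Bit 7: prefix='00' (no match yet)
Bit 8: prefix='001' -> emit 'm', reset
Bit 9: prefix='0' (no match yet)
Bit 10: prefix='01' (no match yet)
Bit 11: prefix='010' -> emit 'o', reset
Bit 12: prefix='0' (no match yet)
Bit 13: prefix='01' (no match yet)
Bit 14: prefix='010' -> emit 'o', reset
Bit 15: prefix='0' (no match yet)
Bit 16: prefix='00' (no match yet)
Bit 17: prefix='000' (no match yet)
Bit 18: prefix='0001' -> emit 'h', reset
Bit 19: prefix='0' (no match yet)
Bit 20: prefix='00' (no match yet)
Bit 21: prefix='001' -> emit 'm', reset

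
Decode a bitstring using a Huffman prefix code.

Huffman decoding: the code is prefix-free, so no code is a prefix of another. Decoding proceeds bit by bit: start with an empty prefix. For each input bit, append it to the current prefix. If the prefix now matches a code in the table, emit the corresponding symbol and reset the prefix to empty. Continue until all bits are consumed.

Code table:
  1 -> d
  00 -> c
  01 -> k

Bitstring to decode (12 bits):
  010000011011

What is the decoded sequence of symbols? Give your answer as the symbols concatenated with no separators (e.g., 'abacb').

Answer: kcckdkd

Derivation:
Bit 0: prefix='0' (no match yet)
Bit 1: prefix='01' -> emit 'k', reset
Bit 2: prefix='0' (no match yet)
Bit 3: prefix='00' -> emit 'c', reset
Bit 4: prefix='0' (no match yet)
Bit 5: prefix='00' -> emit 'c', reset
Bit 6: prefix='0' (no match yet)
Bit 7: prefix='01' -> emit 'k', reset
Bit 8: prefix='1' -> emit 'd', reset
Bit 9: prefix='0' (no match yet)
Bit 10: prefix='01' -> emit 'k', reset
Bit 11: prefix='1' -> emit 'd', reset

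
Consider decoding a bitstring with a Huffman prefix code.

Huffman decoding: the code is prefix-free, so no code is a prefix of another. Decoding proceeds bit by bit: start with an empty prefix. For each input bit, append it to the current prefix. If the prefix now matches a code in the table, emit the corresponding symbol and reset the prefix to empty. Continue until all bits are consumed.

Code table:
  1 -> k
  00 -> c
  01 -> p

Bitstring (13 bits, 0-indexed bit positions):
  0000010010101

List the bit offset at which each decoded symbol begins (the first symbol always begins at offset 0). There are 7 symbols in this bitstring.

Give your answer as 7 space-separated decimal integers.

Bit 0: prefix='0' (no match yet)
Bit 1: prefix='00' -> emit 'c', reset
Bit 2: prefix='0' (no match yet)
Bit 3: prefix='00' -> emit 'c', reset
Bit 4: prefix='0' (no match yet)
Bit 5: prefix='01' -> emit 'p', reset
Bit 6: prefix='0' (no match yet)
Bit 7: prefix='00' -> emit 'c', reset
Bit 8: prefix='1' -> emit 'k', reset
Bit 9: prefix='0' (no match yet)
Bit 10: prefix='01' -> emit 'p', reset
Bit 11: prefix='0' (no match yet)
Bit 12: prefix='01' -> emit 'p', reset

Answer: 0 2 4 6 8 9 11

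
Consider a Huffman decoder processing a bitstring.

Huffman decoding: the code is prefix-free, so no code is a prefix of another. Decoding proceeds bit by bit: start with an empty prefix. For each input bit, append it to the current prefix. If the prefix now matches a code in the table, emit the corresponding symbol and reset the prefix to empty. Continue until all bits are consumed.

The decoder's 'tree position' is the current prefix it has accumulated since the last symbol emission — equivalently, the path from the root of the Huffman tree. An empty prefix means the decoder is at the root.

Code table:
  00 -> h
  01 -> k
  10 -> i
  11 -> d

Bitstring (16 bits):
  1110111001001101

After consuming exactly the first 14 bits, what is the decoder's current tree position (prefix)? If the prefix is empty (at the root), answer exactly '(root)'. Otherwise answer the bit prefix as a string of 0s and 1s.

Answer: (root)

Derivation:
Bit 0: prefix='1' (no match yet)
Bit 1: prefix='11' -> emit 'd', reset
Bit 2: prefix='1' (no match yet)
Bit 3: prefix='10' -> emit 'i', reset
Bit 4: prefix='1' (no match yet)
Bit 5: prefix='11' -> emit 'd', reset
Bit 6: prefix='1' (no match yet)
Bit 7: prefix='10' -> emit 'i', reset
Bit 8: prefix='0' (no match yet)
Bit 9: prefix='01' -> emit 'k', reset
Bit 10: prefix='0' (no match yet)
Bit 11: prefix='00' -> emit 'h', reset
Bit 12: prefix='1' (no match yet)
Bit 13: prefix='11' -> emit 'd', reset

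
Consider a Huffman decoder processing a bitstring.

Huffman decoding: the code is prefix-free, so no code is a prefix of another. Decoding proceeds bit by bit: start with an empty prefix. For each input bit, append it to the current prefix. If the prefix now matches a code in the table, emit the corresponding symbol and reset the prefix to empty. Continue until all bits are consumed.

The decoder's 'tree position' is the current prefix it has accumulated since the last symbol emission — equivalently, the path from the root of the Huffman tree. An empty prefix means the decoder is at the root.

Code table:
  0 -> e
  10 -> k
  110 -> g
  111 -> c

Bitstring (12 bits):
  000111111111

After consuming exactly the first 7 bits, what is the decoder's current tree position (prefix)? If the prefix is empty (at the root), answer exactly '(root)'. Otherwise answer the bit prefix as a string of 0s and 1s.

Answer: 1

Derivation:
Bit 0: prefix='0' -> emit 'e', reset
Bit 1: prefix='0' -> emit 'e', reset
Bit 2: prefix='0' -> emit 'e', reset
Bit 3: prefix='1' (no match yet)
Bit 4: prefix='11' (no match yet)
Bit 5: prefix='111' -> emit 'c', reset
Bit 6: prefix='1' (no match yet)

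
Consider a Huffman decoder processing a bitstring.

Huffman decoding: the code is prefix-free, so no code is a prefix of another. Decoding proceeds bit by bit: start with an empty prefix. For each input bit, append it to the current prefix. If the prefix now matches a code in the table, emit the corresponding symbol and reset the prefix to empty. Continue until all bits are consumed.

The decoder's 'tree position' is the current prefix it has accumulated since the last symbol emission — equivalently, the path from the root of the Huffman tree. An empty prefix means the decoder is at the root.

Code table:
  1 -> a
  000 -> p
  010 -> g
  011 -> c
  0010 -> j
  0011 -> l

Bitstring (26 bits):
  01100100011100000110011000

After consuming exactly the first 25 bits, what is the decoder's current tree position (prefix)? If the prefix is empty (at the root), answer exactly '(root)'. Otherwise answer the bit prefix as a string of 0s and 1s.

Bit 0: prefix='0' (no match yet)
Bit 1: prefix='01' (no match yet)
Bit 2: prefix='011' -> emit 'c', reset
Bit 3: prefix='0' (no match yet)
Bit 4: prefix='00' (no match yet)
Bit 5: prefix='001' (no match yet)
Bit 6: prefix='0010' -> emit 'j', reset
Bit 7: prefix='0' (no match yet)
Bit 8: prefix='00' (no match yet)
Bit 9: prefix='001' (no match yet)
Bit 10: prefix='0011' -> emit 'l', reset
Bit 11: prefix='1' -> emit 'a', reset
Bit 12: prefix='0' (no match yet)
Bit 13: prefix='00' (no match yet)
Bit 14: prefix='000' -> emit 'p', reset
Bit 15: prefix='0' (no match yet)
Bit 16: prefix='00' (no match yet)
Bit 17: prefix='001' (no match yet)
Bit 18: prefix='0011' -> emit 'l', reset
Bit 19: prefix='0' (no match yet)
Bit 20: prefix='00' (no match yet)
Bit 21: prefix='001' (no match yet)
Bit 22: prefix='0011' -> emit 'l', reset
Bit 23: prefix='0' (no match yet)
Bit 24: prefix='00' (no match yet)

Answer: 00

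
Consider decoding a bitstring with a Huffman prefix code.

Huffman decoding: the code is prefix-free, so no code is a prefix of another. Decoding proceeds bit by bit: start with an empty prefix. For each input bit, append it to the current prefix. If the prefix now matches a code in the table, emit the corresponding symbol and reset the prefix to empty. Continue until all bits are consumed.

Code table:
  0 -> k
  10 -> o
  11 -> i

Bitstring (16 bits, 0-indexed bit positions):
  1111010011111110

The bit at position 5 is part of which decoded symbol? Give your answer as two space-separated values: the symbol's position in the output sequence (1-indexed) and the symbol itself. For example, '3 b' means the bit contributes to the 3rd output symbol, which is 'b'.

Bit 0: prefix='1' (no match yet)
Bit 1: prefix='11' -> emit 'i', reset
Bit 2: prefix='1' (no match yet)
Bit 3: prefix='11' -> emit 'i', reset
Bit 4: prefix='0' -> emit 'k', reset
Bit 5: prefix='1' (no match yet)
Bit 6: prefix='10' -> emit 'o', reset
Bit 7: prefix='0' -> emit 'k', reset
Bit 8: prefix='1' (no match yet)
Bit 9: prefix='11' -> emit 'i', reset

Answer: 4 o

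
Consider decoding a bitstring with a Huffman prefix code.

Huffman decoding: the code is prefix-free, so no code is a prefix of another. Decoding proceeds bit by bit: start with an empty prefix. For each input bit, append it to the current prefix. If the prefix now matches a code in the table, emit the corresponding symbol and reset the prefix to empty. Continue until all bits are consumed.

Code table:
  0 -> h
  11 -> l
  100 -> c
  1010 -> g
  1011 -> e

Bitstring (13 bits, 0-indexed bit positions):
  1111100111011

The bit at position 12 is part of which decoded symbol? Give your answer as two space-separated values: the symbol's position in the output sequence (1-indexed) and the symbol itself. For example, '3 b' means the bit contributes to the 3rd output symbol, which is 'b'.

Answer: 5 e

Derivation:
Bit 0: prefix='1' (no match yet)
Bit 1: prefix='11' -> emit 'l', reset
Bit 2: prefix='1' (no match yet)
Bit 3: prefix='11' -> emit 'l', reset
Bit 4: prefix='1' (no match yet)
Bit 5: prefix='10' (no match yet)
Bit 6: prefix='100' -> emit 'c', reset
Bit 7: prefix='1' (no match yet)
Bit 8: prefix='11' -> emit 'l', reset
Bit 9: prefix='1' (no match yet)
Bit 10: prefix='10' (no match yet)
Bit 11: prefix='101' (no match yet)
Bit 12: prefix='1011' -> emit 'e', reset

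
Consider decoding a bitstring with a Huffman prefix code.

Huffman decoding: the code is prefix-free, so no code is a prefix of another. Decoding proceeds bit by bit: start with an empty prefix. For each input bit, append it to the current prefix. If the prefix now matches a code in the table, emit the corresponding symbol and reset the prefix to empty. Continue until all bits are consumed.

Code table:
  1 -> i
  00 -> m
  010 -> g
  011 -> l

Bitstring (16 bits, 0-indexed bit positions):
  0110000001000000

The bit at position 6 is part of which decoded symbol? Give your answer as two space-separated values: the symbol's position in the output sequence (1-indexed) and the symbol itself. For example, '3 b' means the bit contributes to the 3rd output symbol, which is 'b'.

Answer: 3 m

Derivation:
Bit 0: prefix='0' (no match yet)
Bit 1: prefix='01' (no match yet)
Bit 2: prefix='011' -> emit 'l', reset
Bit 3: prefix='0' (no match yet)
Bit 4: prefix='00' -> emit 'm', reset
Bit 5: prefix='0' (no match yet)
Bit 6: prefix='00' -> emit 'm', reset
Bit 7: prefix='0' (no match yet)
Bit 8: prefix='00' -> emit 'm', reset
Bit 9: prefix='1' -> emit 'i', reset
Bit 10: prefix='0' (no match yet)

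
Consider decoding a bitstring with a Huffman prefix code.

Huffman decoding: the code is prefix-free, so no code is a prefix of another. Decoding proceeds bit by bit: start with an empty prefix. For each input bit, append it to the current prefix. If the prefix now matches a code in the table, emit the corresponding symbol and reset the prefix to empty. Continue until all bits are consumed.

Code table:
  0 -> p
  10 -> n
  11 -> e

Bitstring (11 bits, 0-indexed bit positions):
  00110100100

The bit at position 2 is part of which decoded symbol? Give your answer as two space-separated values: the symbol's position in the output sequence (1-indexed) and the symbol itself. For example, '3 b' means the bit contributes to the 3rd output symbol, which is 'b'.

Answer: 3 e

Derivation:
Bit 0: prefix='0' -> emit 'p', reset
Bit 1: prefix='0' -> emit 'p', reset
Bit 2: prefix='1' (no match yet)
Bit 3: prefix='11' -> emit 'e', reset
Bit 4: prefix='0' -> emit 'p', reset
Bit 5: prefix='1' (no match yet)
Bit 6: prefix='10' -> emit 'n', reset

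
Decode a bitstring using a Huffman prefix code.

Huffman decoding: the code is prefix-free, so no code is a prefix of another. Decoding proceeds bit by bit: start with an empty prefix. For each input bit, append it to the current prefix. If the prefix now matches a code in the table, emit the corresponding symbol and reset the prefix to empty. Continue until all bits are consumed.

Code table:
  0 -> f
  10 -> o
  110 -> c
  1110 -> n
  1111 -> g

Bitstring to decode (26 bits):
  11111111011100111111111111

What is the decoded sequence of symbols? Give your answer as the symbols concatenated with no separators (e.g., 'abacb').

Bit 0: prefix='1' (no match yet)
Bit 1: prefix='11' (no match yet)
Bit 2: prefix='111' (no match yet)
Bit 3: prefix='1111' -> emit 'g', reset
Bit 4: prefix='1' (no match yet)
Bit 5: prefix='11' (no match yet)
Bit 6: prefix='111' (no match yet)
Bit 7: prefix='1111' -> emit 'g', reset
Bit 8: prefix='0' -> emit 'f', reset
Bit 9: prefix='1' (no match yet)
Bit 10: prefix='11' (no match yet)
Bit 11: prefix='111' (no match yet)
Bit 12: prefix='1110' -> emit 'n', reset
Bit 13: prefix='0' -> emit 'f', reset
Bit 14: prefix='1' (no match yet)
Bit 15: prefix='11' (no match yet)
Bit 16: prefix='111' (no match yet)
Bit 17: prefix='1111' -> emit 'g', reset
Bit 18: prefix='1' (no match yet)
Bit 19: prefix='11' (no match yet)
Bit 20: prefix='111' (no match yet)
Bit 21: prefix='1111' -> emit 'g', reset
Bit 22: prefix='1' (no match yet)
Bit 23: prefix='11' (no match yet)
Bit 24: prefix='111' (no match yet)
Bit 25: prefix='1111' -> emit 'g', reset

Answer: ggfnfggg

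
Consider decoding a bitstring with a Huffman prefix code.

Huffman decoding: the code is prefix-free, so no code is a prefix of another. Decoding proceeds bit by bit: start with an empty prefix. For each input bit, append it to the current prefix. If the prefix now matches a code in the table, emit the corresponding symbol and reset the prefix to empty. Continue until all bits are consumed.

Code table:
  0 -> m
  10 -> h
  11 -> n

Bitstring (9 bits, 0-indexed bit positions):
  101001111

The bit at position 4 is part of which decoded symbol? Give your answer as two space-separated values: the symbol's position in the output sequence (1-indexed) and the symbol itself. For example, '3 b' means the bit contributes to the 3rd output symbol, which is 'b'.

Bit 0: prefix='1' (no match yet)
Bit 1: prefix='10' -> emit 'h', reset
Bit 2: prefix='1' (no match yet)
Bit 3: prefix='10' -> emit 'h', reset
Bit 4: prefix='0' -> emit 'm', reset
Bit 5: prefix='1' (no match yet)
Bit 6: prefix='11' -> emit 'n', reset
Bit 7: prefix='1' (no match yet)
Bit 8: prefix='11' -> emit 'n', reset

Answer: 3 m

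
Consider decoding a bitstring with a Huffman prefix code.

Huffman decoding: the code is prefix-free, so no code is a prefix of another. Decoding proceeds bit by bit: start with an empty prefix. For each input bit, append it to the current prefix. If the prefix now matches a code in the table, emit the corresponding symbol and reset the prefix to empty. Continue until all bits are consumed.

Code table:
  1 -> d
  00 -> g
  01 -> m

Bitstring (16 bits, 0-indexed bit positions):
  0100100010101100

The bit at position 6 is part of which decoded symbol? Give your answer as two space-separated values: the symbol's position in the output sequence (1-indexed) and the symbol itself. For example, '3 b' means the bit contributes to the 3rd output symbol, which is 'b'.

Bit 0: prefix='0' (no match yet)
Bit 1: prefix='01' -> emit 'm', reset
Bit 2: prefix='0' (no match yet)
Bit 3: prefix='00' -> emit 'g', reset
Bit 4: prefix='1' -> emit 'd', reset
Bit 5: prefix='0' (no match yet)
Bit 6: prefix='00' -> emit 'g', reset
Bit 7: prefix='0' (no match yet)
Bit 8: prefix='01' -> emit 'm', reset
Bit 9: prefix='0' (no match yet)
Bit 10: prefix='01' -> emit 'm', reset

Answer: 4 g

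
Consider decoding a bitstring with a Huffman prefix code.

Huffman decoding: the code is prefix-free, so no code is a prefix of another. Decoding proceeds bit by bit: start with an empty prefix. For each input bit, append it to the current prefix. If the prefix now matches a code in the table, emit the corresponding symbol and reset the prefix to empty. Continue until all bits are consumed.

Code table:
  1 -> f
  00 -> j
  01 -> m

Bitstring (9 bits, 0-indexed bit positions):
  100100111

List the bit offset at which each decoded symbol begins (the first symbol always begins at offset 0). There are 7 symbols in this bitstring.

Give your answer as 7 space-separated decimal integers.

Answer: 0 1 3 4 6 7 8

Derivation:
Bit 0: prefix='1' -> emit 'f', reset
Bit 1: prefix='0' (no match yet)
Bit 2: prefix='00' -> emit 'j', reset
Bit 3: prefix='1' -> emit 'f', reset
Bit 4: prefix='0' (no match yet)
Bit 5: prefix='00' -> emit 'j', reset
Bit 6: prefix='1' -> emit 'f', reset
Bit 7: prefix='1' -> emit 'f', reset
Bit 8: prefix='1' -> emit 'f', reset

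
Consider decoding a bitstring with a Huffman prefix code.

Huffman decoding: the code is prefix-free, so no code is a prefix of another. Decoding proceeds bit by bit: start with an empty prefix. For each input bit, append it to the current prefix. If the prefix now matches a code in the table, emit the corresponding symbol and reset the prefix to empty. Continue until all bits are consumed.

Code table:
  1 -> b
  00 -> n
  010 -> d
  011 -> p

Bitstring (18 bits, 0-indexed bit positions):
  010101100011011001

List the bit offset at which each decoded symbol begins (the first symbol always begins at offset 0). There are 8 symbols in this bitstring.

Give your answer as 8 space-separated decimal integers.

Answer: 0 3 4 7 9 12 15 17

Derivation:
Bit 0: prefix='0' (no match yet)
Bit 1: prefix='01' (no match yet)
Bit 2: prefix='010' -> emit 'd', reset
Bit 3: prefix='1' -> emit 'b', reset
Bit 4: prefix='0' (no match yet)
Bit 5: prefix='01' (no match yet)
Bit 6: prefix='011' -> emit 'p', reset
Bit 7: prefix='0' (no match yet)
Bit 8: prefix='00' -> emit 'n', reset
Bit 9: prefix='0' (no match yet)
Bit 10: prefix='01' (no match yet)
Bit 11: prefix='011' -> emit 'p', reset
Bit 12: prefix='0' (no match yet)
Bit 13: prefix='01' (no match yet)
Bit 14: prefix='011' -> emit 'p', reset
Bit 15: prefix='0' (no match yet)
Bit 16: prefix='00' -> emit 'n', reset
Bit 17: prefix='1' -> emit 'b', reset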